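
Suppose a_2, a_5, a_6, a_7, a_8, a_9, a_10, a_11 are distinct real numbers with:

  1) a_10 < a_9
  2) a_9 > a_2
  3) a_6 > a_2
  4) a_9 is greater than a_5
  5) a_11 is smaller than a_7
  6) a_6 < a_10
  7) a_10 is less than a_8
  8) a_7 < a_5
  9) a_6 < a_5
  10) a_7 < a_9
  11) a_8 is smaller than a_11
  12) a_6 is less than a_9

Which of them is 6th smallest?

a_7

Piecing the relations together gives one ordering: a_2 < a_6 < a_10 < a_8 < a_11 < a_7 < a_5 < a_9.
Counting 6 from the smallest end gives a_7.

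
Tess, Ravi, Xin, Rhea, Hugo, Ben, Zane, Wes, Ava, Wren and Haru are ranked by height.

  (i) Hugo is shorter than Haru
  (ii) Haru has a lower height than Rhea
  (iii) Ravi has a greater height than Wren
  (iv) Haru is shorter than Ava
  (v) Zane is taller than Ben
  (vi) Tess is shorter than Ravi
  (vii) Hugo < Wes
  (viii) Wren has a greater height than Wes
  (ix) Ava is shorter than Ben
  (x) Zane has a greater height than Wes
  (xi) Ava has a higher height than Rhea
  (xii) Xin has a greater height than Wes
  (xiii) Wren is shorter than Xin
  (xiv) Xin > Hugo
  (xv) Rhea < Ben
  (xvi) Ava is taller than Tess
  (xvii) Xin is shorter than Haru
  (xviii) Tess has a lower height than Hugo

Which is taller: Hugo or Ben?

Ben

Following the relations from Hugo: Hugo < Wes < Wren < Xin < Haru < Ava < Ben.
So Hugo < Ben; Ben is the taller of the two.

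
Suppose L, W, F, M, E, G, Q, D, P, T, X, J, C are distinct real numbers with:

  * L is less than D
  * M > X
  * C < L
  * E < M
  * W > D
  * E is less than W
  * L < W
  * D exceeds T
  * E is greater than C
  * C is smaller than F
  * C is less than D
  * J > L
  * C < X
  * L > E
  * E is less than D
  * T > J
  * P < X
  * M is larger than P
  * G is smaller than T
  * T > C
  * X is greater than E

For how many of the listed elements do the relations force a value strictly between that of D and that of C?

Chaining upward from C reaches: F, E, X, L, M, J, T, W.
Chaining downward from D reaches: E, L, G, J, T.
Strictly between C and D are those in both lists: E, L, J, T — 4 elements.

4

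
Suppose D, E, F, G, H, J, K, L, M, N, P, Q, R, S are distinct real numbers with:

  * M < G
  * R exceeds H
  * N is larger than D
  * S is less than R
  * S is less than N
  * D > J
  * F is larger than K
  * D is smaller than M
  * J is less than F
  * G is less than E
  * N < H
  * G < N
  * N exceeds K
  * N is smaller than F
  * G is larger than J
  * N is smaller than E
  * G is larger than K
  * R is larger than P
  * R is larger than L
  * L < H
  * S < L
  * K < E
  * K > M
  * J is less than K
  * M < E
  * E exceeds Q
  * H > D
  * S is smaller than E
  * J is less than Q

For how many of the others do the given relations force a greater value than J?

The elements the relations force above J are Q, D, M, K, G, N, E, F, H, R — no chain reaches any other.
That is 10.

10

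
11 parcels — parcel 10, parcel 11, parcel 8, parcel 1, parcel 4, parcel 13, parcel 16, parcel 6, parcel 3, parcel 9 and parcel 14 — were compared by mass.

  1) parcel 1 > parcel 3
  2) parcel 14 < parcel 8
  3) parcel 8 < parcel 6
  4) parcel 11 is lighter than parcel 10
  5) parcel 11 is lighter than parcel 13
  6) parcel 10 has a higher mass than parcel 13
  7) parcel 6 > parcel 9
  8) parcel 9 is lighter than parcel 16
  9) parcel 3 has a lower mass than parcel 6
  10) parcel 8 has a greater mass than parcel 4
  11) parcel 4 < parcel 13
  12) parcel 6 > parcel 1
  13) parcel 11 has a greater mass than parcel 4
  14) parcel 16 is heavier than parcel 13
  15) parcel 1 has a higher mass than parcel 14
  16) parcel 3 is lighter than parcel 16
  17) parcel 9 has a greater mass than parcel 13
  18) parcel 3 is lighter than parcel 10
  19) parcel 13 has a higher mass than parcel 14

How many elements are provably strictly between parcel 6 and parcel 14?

Chaining upward from parcel 14 reaches: parcel 13, parcel 8, parcel 1, parcel 9, parcel 10, parcel 16.
Chaining downward from parcel 6 reaches: parcel 4, parcel 3, parcel 11, parcel 13, parcel 8, parcel 1, parcel 9.
Strictly between parcel 14 and parcel 6 are those in both lists: parcel 13, parcel 8, parcel 1, parcel 9 — 4 elements.

4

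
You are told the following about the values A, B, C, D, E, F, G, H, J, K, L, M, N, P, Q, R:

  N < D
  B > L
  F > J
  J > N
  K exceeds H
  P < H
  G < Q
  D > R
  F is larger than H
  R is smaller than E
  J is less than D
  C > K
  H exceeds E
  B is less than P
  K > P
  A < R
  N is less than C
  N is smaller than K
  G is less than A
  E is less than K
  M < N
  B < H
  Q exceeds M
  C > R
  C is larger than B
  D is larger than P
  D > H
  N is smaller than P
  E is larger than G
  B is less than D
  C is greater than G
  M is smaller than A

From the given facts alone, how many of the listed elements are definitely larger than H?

From H the given relations immediately reach K, F, D.
From those, C — 4 in total.
Nothing else is reachable above H; 4 in all.

4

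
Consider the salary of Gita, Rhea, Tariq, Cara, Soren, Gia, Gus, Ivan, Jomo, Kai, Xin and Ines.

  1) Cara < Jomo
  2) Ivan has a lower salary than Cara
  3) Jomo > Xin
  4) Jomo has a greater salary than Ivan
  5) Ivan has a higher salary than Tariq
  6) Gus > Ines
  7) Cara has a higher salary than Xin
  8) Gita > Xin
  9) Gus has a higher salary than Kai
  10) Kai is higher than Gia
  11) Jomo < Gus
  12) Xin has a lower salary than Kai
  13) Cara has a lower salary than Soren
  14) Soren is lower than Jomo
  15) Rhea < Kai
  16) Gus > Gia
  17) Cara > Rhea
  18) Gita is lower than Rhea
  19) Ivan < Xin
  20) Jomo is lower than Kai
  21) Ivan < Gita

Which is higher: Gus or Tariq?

Gus

Tariq < Ivan and Ivan < Gita give Tariq < Gita.
With Gita < Rhea: Tariq < Ivan < Gita < Rhea.
With Rhea < Cara: Tariq < Ivan < Gita < Rhea < Cara.
Then Cara < Soren extends the chain to Soren.
Then Soren < Jomo extends the chain to Jomo.
Then Jomo < Kai extends the chain to Kai.
With Kai < Gus: Tariq < Ivan < Gita < Rhea < Cara < Soren < Jomo < Kai < Gus.
So Tariq < Gus; Gus is the higher of the two.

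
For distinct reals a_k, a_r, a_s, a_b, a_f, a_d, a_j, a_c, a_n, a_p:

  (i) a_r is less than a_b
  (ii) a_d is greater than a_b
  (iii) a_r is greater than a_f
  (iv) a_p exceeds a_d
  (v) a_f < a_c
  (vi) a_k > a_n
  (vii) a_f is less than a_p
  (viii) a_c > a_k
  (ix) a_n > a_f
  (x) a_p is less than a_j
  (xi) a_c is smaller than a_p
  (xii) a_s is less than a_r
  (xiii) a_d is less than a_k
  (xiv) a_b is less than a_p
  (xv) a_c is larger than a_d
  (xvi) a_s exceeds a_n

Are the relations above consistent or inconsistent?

The single ordering a_f < a_n < a_s < a_r < a_b < a_d < a_k < a_c < a_p < a_j satisfies every listed relation, so no contradiction arises.

consistent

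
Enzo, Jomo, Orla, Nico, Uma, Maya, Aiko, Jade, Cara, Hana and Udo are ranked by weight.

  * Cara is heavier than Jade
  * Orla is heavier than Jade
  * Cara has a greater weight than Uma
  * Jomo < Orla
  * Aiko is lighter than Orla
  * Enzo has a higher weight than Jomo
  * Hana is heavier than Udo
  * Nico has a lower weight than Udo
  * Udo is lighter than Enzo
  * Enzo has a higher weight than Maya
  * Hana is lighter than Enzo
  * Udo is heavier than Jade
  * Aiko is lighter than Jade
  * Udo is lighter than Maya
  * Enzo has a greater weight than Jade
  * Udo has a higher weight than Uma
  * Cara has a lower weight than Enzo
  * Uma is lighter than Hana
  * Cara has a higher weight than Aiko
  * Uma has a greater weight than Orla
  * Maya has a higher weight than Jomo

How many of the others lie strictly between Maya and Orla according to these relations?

Chaining upward from Orla reaches: Uma, Udo, Cara, Hana, Enzo.
Chaining downward from Maya reaches: Nico, Aiko, Jade, Jomo, Uma, Udo.
Strictly between Orla and Maya are those in both lists: Uma, Udo — 2 elements.

2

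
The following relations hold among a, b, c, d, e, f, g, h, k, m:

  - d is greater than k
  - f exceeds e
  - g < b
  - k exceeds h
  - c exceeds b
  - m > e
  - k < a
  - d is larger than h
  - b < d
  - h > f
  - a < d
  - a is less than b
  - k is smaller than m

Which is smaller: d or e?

e

e < f and f < h give e < h.
Then h < k extends the chain to k.
With k < a: e < f < h < k < a.
With a < d: e < f < h < k < a < d.
So e < d; e is the smaller of the two.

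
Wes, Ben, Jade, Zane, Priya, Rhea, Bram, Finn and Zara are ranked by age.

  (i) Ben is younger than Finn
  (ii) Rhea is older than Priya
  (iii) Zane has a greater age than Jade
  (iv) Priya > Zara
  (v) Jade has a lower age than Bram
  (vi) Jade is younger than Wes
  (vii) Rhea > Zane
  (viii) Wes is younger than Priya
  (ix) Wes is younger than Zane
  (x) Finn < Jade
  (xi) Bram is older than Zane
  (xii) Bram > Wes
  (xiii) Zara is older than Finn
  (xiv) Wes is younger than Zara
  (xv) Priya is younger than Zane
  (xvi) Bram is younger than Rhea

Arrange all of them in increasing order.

Ben < Finn < Jade < Wes < Zara < Priya < Zane < Bram < Rhea

The consecutive links are each given: Ben < Finn; Finn < Jade; Jade < Wes; Wes < Zara; Zara < Priya; Priya < Zane; Zane < Bram; Bram < Rhea.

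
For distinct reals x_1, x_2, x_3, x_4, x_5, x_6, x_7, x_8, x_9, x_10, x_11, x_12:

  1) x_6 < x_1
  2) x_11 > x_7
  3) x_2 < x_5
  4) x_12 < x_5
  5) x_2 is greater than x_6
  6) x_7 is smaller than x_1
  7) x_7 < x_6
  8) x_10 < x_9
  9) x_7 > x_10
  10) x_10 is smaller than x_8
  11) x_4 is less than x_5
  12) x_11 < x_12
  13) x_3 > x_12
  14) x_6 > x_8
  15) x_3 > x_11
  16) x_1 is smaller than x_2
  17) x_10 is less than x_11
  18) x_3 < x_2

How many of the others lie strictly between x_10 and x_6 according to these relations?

Chaining upward from x_10 reaches: x_7, x_8, x_9, x_1, x_11, x_12, x_3, x_2, x_5.
Chaining downward from x_6 reaches: x_7, x_8.
Strictly between x_10 and x_6 are those in both lists: x_7, x_8 — 2 elements.

2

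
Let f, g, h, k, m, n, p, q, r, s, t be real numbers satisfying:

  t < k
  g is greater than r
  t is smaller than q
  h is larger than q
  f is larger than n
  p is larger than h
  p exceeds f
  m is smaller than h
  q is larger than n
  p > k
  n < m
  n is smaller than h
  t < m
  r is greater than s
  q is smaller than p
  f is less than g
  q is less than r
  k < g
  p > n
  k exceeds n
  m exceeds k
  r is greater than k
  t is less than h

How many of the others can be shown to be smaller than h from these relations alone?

From h the given relations immediately reach t, n, m, q.
From those, k — 5 in total.
No other element is forced below h by the given relations, so the count is 5.

5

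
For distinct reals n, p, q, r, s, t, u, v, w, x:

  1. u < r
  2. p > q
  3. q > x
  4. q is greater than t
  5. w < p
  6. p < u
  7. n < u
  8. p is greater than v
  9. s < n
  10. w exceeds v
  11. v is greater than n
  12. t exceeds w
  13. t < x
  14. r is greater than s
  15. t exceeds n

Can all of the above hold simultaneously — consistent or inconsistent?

The single ordering s < n < v < w < t < x < q < p < u < r satisfies every listed relation, so no contradiction arises.

consistent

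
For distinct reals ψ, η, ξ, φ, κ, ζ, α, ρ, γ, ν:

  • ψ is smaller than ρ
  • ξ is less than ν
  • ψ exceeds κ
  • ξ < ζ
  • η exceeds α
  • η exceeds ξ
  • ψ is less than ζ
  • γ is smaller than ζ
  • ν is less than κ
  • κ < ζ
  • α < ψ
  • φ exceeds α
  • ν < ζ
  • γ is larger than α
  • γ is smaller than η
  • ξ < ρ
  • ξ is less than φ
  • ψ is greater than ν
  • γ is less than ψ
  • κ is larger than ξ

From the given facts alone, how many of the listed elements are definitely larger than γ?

4

Directly above γ: η, ψ, ζ.
One step further: ρ (4 so far).
No other element is forced above γ by the given relations, so the count is 4.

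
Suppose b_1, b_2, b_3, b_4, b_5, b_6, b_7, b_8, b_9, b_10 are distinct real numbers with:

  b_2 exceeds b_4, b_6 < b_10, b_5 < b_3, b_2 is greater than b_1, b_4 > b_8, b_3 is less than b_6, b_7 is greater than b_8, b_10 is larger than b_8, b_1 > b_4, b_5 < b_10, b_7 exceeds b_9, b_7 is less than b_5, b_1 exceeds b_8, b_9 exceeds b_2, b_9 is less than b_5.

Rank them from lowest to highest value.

The consecutive links are each given: b_8 < b_4; b_4 < b_1; b_1 < b_2; b_2 < b_9; b_9 < b_7; b_7 < b_5; b_5 < b_3; b_3 < b_6; b_6 < b_10.

b_8 < b_4 < b_1 < b_2 < b_9 < b_7 < b_5 < b_3 < b_6 < b_10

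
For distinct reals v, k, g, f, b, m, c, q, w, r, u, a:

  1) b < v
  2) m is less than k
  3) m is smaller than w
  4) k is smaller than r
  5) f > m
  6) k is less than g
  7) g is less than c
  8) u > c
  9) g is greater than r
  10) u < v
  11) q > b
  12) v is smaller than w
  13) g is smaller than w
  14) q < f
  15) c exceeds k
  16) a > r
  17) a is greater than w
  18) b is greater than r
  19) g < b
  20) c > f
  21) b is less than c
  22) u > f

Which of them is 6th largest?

f

Piecing the relations together gives one ordering: m < k < r < g < b < q < f < c < u < v < w < a.
Counting 6 from the largest end gives f.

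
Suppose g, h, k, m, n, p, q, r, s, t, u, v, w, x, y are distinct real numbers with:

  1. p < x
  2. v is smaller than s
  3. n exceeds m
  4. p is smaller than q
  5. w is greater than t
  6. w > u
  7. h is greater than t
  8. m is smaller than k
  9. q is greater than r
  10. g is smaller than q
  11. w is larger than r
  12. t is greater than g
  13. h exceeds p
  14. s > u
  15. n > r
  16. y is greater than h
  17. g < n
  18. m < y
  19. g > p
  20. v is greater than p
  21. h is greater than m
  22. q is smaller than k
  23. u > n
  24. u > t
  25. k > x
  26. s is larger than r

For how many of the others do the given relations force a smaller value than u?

6

From u the given relations immediately reach t, n.
From those, m, g, r — 5 in total.
From those, p — 6 in total.
No other element is forced below u by the given relations, so the count is 6.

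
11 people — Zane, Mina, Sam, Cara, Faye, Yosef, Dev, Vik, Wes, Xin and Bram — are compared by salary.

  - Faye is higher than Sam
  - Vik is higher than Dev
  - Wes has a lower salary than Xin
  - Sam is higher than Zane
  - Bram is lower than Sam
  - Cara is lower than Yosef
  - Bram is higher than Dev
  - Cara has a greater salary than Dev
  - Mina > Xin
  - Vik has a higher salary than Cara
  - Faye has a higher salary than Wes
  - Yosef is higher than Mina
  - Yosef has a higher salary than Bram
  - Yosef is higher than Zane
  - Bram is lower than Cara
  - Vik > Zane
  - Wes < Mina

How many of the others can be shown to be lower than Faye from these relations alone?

From Faye the given relations immediately reach Wes, Sam.
From those, Bram, Zane — 4 in total.
From those, Dev — 5 in total.
No other element is forced below Faye by the given relations, so the count is 5.

5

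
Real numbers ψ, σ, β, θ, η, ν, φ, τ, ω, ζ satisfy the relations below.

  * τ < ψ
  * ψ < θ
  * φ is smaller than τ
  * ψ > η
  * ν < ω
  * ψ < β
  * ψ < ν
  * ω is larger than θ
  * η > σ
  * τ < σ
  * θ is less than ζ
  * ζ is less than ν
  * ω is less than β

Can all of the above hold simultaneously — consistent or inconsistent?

The single ordering φ < τ < σ < η < ψ < θ < ζ < ν < ω < β satisfies every listed relation, so no contradiction arises.

consistent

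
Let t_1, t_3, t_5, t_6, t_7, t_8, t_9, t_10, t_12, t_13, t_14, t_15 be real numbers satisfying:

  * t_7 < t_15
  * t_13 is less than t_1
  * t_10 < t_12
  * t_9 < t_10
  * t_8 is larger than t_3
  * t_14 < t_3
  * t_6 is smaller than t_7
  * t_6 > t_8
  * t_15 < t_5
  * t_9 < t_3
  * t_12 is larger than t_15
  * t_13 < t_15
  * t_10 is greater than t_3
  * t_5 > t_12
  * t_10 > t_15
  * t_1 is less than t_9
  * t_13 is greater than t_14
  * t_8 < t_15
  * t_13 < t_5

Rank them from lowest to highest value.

t_14 < t_13 < t_1 < t_9 < t_3 < t_8 < t_6 < t_7 < t_15 < t_10 < t_12 < t_5

The consecutive links are each given: t_14 < t_13; t_13 < t_1; t_1 < t_9; t_9 < t_3; t_3 < t_8; t_8 < t_6; t_6 < t_7; t_7 < t_15; t_15 < t_10; t_10 < t_12; t_12 < t_5.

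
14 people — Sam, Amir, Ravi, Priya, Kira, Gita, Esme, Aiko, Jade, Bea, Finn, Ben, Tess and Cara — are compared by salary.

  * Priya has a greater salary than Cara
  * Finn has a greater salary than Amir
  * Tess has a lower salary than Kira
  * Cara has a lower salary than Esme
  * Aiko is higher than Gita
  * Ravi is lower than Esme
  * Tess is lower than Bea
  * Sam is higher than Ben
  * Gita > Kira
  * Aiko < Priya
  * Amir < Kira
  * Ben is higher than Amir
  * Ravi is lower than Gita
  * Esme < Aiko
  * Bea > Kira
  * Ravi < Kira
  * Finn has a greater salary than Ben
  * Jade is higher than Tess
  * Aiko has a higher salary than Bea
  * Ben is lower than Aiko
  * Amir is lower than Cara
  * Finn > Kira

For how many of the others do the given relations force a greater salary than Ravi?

7

From Ravi the given relations immediately reach Kira, Esme, Gita.
From those, Finn, Bea, Aiko — 6 in total.
From those, Priya — 7 in total.
Nothing else is reachable above Ravi; 7 in all.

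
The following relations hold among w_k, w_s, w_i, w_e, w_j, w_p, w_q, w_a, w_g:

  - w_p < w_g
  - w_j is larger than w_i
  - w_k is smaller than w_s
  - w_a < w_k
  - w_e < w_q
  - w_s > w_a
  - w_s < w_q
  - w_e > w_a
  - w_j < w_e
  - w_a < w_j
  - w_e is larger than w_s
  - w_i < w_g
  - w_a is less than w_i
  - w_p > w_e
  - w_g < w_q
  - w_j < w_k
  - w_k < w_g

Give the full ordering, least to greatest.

The consecutive links are each given: w_a < w_i; w_i < w_j; w_j < w_k; w_k < w_s; w_s < w_e; w_e < w_p; w_p < w_g; w_g < w_q.

w_a < w_i < w_j < w_k < w_s < w_e < w_p < w_g < w_q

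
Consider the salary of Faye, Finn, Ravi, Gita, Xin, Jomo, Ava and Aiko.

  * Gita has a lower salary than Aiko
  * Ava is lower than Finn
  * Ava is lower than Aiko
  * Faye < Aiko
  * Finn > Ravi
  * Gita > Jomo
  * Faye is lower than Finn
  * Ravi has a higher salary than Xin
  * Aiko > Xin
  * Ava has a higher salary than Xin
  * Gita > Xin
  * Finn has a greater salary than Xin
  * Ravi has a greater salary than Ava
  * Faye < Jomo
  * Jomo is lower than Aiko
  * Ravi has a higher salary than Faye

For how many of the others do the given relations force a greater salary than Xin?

5

The elements the relations force above Xin are Ava, Ravi, Finn, Gita, Aiko — no chain reaches any other.
That is 5.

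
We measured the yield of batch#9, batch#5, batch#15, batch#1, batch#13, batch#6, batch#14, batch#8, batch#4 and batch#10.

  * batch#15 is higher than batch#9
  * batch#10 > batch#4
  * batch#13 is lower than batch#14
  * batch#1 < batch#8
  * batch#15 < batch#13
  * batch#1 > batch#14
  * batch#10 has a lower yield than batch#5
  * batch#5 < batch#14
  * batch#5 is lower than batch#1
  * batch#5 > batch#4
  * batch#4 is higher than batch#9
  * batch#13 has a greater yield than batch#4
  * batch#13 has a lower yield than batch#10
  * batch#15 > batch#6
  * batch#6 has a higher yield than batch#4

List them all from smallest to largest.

Each adjacent pair is fixed by a given relation: batch#9 < batch#4; batch#4 < batch#6; batch#6 < batch#15; batch#15 < batch#13; batch#13 < batch#10; batch#10 < batch#5; batch#5 < batch#14; batch#14 < batch#1; batch#1 < batch#8. Chaining them end to end gives the full order.

batch#9 < batch#4 < batch#6 < batch#15 < batch#13 < batch#10 < batch#5 < batch#14 < batch#1 < batch#8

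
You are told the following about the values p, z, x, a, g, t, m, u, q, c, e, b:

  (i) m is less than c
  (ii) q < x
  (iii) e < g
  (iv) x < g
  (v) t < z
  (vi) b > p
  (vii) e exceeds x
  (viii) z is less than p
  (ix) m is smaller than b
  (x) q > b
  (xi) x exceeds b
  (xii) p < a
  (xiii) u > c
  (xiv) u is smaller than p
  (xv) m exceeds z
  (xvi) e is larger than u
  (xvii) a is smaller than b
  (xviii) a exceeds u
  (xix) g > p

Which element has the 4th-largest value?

q

Piecing the relations together gives one ordering: t < z < m < c < u < p < a < b < q < x < e < g.
Counting 4 from the largest end gives q.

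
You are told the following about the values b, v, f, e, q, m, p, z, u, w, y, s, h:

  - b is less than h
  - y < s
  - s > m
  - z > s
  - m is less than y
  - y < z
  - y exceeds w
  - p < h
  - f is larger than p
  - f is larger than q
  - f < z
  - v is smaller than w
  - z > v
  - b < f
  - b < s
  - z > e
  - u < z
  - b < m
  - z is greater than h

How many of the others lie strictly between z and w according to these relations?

2

Chaining upward from w reaches: y, s.
Chaining downward from z reaches: b, e, v, q, m, u, p, f, y, h, s.
Strictly between w and z are those in both lists: y, s — 2 elements.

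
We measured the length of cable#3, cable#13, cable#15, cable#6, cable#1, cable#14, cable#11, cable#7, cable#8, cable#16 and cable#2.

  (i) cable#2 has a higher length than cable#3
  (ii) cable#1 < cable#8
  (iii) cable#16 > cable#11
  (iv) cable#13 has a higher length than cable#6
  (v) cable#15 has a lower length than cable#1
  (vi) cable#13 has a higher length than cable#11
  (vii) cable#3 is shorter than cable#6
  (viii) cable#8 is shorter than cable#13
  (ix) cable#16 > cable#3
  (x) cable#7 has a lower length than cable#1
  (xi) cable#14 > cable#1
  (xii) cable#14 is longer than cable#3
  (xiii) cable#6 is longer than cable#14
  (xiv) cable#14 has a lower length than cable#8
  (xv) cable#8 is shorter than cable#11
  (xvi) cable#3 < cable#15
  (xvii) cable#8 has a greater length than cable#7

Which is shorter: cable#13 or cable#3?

cable#3 < cable#15 and cable#15 < cable#1 give cable#3 < cable#1.
With cable#1 < cable#14: cable#3 < cable#15 < cable#1 < cable#14.
With cable#14 < cable#8: cable#3 < cable#15 < cable#1 < cable#14 < cable#8.
Then cable#8 < cable#11 extends the chain to cable#11.
Then cable#11 < cable#13 extends the chain to cable#13.
So cable#3 < cable#13; cable#3 is the shorter of the two.

cable#3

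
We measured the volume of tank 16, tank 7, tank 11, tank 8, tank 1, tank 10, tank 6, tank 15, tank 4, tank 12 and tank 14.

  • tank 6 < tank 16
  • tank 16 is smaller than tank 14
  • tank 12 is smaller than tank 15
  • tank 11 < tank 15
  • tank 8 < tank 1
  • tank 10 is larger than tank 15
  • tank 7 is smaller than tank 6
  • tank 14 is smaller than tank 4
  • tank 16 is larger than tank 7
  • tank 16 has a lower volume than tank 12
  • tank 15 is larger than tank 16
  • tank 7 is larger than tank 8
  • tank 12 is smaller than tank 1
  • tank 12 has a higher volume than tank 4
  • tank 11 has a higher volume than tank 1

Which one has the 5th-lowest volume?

Chaining the given pairs: tank 8 < tank 7 < tank 6 < tank 16 < tank 14 < tank 4 < tank 12 < tank 1 < tank 11 < tank 15 < tank 10.
The 5th smallest is tank 14.

tank 14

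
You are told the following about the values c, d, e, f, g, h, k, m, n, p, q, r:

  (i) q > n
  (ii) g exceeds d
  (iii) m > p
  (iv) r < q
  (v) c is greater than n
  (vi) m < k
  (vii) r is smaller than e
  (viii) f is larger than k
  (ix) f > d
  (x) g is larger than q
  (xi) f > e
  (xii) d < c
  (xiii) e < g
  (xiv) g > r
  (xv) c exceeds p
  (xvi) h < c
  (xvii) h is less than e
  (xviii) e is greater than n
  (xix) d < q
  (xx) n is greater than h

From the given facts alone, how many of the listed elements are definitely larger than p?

Directly above p: m, c.
One step further: k (3 so far).
One step further: f (4 so far).
Nothing else is reachable above p; 4 in all.

4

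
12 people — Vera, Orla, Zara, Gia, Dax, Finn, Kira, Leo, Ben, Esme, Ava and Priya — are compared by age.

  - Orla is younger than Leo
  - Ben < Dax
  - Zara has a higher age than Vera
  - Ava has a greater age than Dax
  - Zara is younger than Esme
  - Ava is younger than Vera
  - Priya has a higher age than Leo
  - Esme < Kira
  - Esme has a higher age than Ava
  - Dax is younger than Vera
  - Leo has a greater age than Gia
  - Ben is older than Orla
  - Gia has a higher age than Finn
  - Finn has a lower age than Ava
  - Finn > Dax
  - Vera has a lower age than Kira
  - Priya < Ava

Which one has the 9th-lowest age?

Vera

Chaining the given pairs: Orla < Ben < Dax < Finn < Gia < Leo < Priya < Ava < Vera < Zara < Esme < Kira.
Counting 9 from the smallest end gives Vera.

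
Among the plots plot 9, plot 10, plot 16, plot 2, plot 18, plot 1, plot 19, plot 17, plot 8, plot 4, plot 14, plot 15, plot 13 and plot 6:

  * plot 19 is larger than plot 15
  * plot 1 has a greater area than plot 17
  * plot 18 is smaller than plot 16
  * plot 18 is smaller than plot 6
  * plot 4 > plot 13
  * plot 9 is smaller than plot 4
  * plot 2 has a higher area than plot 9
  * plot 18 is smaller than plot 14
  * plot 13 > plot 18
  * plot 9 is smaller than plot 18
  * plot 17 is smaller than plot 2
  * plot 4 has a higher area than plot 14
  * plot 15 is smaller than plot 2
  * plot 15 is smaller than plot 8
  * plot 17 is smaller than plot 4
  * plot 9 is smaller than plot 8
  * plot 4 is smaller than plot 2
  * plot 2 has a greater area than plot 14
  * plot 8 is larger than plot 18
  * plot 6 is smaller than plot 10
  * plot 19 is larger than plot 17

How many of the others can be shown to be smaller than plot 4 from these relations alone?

The elements the relations force below plot 4 are plot 9, plot 17, plot 18, plot 13, plot 14 — no chain reaches any other.
That is 5.

5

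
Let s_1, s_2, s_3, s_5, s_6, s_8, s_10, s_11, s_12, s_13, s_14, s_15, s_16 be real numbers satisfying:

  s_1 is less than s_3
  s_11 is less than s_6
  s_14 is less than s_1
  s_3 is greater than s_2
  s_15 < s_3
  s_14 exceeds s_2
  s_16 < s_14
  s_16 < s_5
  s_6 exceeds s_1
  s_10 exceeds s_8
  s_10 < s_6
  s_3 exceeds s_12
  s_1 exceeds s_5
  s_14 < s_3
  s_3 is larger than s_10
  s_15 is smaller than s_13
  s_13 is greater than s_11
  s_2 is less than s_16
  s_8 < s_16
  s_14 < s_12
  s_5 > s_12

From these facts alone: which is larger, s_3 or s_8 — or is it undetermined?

s_3

s_8 < s_16 and s_16 < s_14 give s_8 < s_14.
With s_14 < s_12: s_8 < s_16 < s_14 < s_12.
With s_12 < s_5: s_8 < s_16 < s_14 < s_12 < s_5.
Then s_5 < s_1 extends the chain to s_1.
Then s_1 < s_3 extends the chain to s_3.
So s_3 is larger.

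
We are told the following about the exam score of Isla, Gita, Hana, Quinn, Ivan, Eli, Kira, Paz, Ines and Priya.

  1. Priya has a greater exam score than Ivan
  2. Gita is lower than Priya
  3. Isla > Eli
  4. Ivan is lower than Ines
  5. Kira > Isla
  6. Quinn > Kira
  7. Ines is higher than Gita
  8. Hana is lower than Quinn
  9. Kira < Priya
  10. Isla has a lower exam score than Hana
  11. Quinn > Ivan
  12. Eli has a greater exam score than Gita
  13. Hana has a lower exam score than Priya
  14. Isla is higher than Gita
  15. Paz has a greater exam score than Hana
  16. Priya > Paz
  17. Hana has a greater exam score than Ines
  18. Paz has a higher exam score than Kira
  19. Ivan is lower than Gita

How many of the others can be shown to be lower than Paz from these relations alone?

Directly below Paz: Hana, Kira.
One step further: Ines, Isla (4 so far).
One step further: Ivan, Gita, Eli (7 so far).
No other element is forced below Paz by the given relations, so the count is 7.

7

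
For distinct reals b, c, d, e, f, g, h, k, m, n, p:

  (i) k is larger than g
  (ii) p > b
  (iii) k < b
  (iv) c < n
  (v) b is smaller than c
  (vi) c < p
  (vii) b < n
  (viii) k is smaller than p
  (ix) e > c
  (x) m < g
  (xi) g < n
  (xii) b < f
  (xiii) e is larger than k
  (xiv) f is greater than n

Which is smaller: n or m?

m

Chaining the given relations: m < g < k < b < c < n.
So m < n; m is the smaller of the two.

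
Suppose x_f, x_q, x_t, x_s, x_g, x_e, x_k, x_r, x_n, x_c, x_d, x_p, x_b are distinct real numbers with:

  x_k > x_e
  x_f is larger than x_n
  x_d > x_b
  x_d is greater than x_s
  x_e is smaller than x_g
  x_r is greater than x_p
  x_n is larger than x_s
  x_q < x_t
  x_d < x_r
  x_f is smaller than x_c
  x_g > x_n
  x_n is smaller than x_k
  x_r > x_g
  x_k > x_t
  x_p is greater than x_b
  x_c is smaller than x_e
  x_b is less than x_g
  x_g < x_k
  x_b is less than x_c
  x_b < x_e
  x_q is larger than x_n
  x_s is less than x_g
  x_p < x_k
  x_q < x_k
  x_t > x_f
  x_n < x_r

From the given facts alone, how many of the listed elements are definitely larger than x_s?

The elements the relations force above x_s are x_n, x_f, x_c, x_d, x_q, x_t, x_e, x_g, x_r, x_k — no chain reaches any other.
That is 10.

10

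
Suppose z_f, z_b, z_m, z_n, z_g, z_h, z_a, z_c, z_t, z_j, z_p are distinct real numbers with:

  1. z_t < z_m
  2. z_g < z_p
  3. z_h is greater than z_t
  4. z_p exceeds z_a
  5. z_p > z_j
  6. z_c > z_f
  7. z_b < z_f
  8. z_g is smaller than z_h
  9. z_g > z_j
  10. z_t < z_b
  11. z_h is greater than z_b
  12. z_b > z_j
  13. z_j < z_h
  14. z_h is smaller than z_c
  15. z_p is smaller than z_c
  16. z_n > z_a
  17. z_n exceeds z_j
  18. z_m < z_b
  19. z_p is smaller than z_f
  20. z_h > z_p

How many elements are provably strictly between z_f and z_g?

The relations place z_g below z_f. An element lies strictly between them when it is forced above z_g and also forced below z_f.
Above z_g: {z_p, z_h, z_c}. Below z_f: {z_a, z_j, z_t, z_m, z_b, z_p}.
Intersection: {z_p} — 1.

1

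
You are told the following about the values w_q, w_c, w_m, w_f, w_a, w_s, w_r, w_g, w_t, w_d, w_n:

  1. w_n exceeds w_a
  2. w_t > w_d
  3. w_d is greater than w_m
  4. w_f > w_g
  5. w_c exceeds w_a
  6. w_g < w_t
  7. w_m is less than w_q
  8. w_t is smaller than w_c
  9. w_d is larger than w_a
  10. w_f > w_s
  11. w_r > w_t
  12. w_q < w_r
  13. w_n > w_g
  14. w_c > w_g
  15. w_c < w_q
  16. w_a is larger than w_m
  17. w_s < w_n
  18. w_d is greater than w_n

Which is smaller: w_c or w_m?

w_m < w_a and w_a < w_n give w_m < w_n.
With w_n < w_d: w_m < w_a < w_n < w_d.
With w_d < w_t: w_m < w_a < w_n < w_d < w_t.
With w_t < w_c: w_m < w_a < w_n < w_d < w_t < w_c.
So w_m < w_c; w_m is the smaller of the two.

w_m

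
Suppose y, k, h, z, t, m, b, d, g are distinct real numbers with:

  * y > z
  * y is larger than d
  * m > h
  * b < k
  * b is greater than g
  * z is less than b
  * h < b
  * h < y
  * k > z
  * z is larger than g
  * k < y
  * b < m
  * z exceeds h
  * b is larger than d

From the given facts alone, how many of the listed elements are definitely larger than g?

Directly above g: z, b.
One step further: m, k, y (5 so far).
Nothing else is reachable above g; 5 in all.

5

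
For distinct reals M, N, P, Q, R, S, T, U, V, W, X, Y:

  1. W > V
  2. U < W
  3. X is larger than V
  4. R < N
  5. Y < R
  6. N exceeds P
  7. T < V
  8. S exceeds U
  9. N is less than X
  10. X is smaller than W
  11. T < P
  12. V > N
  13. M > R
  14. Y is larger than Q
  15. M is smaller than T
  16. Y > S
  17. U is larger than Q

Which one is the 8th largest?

R

Piecing the relations together gives one ordering: Q < U < S < Y < R < M < T < P < N < V < X < W.
Counting 8 from the largest end gives R.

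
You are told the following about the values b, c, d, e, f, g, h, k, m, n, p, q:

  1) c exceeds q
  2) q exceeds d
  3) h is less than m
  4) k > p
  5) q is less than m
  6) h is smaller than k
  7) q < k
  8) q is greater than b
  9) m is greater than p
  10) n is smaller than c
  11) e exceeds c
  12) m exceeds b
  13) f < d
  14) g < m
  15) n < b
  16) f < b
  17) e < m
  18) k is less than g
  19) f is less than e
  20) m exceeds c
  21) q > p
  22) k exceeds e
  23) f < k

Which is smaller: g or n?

n < b and b < q give n < q.
With q < c: n < b < q < c.
Then c < e extends the chain to e.
Then e < k extends the chain to k.
With k < g: n < b < q < c < e < k < g.
So n < g; n is the smaller of the two.

n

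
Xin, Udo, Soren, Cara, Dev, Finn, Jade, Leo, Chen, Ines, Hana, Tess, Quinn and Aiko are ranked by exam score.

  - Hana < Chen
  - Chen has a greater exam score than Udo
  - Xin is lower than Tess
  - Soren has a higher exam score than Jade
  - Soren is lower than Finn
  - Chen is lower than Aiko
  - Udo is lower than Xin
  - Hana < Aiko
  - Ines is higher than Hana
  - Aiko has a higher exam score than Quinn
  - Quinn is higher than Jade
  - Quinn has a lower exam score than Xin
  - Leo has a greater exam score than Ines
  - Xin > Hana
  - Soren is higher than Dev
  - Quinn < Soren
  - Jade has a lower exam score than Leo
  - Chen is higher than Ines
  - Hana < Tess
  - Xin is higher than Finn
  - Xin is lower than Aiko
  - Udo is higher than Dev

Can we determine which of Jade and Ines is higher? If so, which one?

undetermined

Following every chain through Jade: above Jade we get Quinn, Soren, Finn, Xin, Tess, Aiko, Leo.
Ines is not reached, and no chain runs the other way from Ines to Jade.
So the given relations leave the order of Jade and Ines undetermined.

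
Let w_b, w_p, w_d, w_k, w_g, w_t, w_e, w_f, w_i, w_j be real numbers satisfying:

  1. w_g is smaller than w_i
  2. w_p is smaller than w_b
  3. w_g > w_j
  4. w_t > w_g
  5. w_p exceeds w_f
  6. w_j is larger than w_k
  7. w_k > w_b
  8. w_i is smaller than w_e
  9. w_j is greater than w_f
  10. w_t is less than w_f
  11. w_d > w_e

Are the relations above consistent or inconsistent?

Chaining the given relations yields w_t < w_f < w_p < w_b < w_k < w_j < w_g, so w_t < w_g. But one relation states w_g < w_t. These cannot both hold.

inconsistent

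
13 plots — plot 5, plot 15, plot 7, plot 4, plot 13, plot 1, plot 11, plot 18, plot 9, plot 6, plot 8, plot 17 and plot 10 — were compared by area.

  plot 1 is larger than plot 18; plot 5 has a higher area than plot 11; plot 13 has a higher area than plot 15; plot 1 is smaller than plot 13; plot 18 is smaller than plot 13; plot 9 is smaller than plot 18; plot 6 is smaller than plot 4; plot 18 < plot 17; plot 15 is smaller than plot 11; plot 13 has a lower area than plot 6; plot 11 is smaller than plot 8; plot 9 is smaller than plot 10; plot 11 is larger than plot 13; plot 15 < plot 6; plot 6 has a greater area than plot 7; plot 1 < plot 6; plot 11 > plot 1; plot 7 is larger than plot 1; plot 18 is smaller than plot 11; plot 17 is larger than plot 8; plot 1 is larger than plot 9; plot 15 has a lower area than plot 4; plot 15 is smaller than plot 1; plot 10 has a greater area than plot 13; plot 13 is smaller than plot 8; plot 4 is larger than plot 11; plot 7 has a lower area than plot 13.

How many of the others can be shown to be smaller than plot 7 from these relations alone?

4

The elements the relations force below plot 7 are plot 15, plot 9, plot 18, plot 1 — no chain reaches any other.
That is 4.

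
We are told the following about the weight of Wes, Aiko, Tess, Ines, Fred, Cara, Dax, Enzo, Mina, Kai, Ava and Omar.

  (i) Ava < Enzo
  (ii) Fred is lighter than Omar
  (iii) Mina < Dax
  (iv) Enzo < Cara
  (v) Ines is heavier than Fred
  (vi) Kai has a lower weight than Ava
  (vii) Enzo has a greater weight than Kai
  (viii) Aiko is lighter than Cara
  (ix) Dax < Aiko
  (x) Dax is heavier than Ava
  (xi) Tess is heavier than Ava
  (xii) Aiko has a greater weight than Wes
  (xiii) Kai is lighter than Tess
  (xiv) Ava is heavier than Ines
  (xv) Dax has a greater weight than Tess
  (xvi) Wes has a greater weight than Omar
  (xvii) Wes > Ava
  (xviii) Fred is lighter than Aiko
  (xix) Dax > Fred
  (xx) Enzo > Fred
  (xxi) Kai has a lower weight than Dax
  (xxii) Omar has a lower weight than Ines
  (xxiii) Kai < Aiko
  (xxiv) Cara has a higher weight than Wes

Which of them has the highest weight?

Cara

Fred is not greatest since Fred < Dax; Mina is not greatest since Mina < Dax; Kai is not greatest since Kai < Ava; Omar is not greatest since Omar < Ines; Ines is not greatest since Ines < Ava; Ava is not greatest since Ava < Dax; Tess is not greatest since Tess < Dax; Dax is not greatest since Dax < Aiko; Wes is not greatest since Wes < Aiko; Aiko is not greatest since Aiko < Cara; Enzo is not greatest since Enzo < Cara.
Only Cara has nothing above it, so Cara is the highest weight.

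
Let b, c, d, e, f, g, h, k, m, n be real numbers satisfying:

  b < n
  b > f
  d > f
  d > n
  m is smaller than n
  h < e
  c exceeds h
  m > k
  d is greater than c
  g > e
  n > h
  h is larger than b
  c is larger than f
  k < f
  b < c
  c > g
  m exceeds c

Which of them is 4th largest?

c

Chaining the given pairs: k < f < b < h < e < g < c < m < n < d.
Counting 4 from the largest end gives c.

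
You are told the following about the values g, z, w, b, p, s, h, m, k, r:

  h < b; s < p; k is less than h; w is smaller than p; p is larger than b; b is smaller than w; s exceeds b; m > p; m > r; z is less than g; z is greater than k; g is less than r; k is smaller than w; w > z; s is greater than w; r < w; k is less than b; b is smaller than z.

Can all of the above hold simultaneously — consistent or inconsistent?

consistent

Every relation is compatible with k < h < b < z < g < r < w < s < p < m; the set is consistent.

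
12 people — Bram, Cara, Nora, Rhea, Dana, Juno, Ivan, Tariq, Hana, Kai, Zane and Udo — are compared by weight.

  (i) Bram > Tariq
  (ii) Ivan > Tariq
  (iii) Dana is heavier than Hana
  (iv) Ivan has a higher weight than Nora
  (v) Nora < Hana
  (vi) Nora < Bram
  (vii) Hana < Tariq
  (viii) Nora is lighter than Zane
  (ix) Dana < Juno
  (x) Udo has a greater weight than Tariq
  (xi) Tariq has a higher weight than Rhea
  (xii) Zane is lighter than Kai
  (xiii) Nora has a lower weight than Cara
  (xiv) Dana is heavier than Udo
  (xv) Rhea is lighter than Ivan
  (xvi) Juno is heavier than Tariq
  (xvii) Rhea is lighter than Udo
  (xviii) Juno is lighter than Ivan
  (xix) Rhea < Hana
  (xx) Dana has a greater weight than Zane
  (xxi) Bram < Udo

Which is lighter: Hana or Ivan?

Link the given pairs in sequence: Hana < Tariq; Tariq < Bram; Bram < Udo; Udo < Dana; Dana < Juno; Juno < Ivan.
Chaining these gives Hana < Tariq < Bram < Udo < Dana < Juno < Ivan.
So Hana < Ivan; Hana is the lighter of the two.

Hana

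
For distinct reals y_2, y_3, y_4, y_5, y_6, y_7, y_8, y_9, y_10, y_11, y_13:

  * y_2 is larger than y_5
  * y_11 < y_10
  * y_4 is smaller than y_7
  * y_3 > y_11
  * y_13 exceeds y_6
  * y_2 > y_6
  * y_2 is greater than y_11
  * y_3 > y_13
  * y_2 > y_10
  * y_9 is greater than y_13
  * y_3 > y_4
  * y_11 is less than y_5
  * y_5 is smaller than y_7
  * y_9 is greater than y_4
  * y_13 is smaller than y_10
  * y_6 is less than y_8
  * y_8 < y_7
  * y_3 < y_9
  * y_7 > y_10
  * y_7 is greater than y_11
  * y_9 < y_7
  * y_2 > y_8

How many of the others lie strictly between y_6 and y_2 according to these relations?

Chaining upward from y_6 reaches: y_13, y_8, y_10, y_3, y_9, y_7.
Chaining downward from y_2 reaches: y_11, y_13, y_8, y_10, y_5.
Strictly between y_6 and y_2 are those in both lists: y_13, y_8, y_10 — 3 elements.

3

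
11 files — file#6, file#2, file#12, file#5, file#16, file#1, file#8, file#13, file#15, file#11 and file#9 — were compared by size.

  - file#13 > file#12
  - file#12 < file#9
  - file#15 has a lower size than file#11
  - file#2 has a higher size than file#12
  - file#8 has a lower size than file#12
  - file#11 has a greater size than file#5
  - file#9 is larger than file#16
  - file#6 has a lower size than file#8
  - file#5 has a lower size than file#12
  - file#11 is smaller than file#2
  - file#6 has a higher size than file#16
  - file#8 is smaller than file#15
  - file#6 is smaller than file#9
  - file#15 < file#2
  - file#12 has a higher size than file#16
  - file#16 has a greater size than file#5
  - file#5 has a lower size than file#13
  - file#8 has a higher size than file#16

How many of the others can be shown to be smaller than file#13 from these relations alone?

5

The elements the relations force below file#13 are file#5, file#16, file#6, file#8, file#12 — no chain reaches any other.
That is 5.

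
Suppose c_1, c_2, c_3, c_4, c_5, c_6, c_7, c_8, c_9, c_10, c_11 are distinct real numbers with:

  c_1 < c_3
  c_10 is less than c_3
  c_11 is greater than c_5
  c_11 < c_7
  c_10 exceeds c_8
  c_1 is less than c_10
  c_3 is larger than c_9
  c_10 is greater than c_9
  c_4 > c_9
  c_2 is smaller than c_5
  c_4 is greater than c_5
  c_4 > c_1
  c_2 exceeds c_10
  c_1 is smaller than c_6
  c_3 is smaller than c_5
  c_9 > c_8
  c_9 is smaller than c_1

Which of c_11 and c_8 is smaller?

c_8

Chaining the given relations: c_8 < c_9 < c_1 < c_3 < c_5 < c_11.
So c_8 < c_11; c_8 is the smaller of the two.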